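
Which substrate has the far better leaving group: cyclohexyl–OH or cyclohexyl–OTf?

From cyclohexyl–OH the departing group would be OH⁻ (pKₐ(H₂O) ≈ 15.7). Strong base; essentially never leaves without prior activation.
From cyclohexyl–OTf the leaving group is OTf⁻ (pKₐ(CF₃SO₃H (triflic acid)) ≈ -14). Charge spread over three oxygens and a CF₃ group; the premier leaving group in synthesis.
(In practice cyclohexyl–OTf is made from cyclohexyl–OH by treatment with Tf₂O / 2,6-lutidine, converting the hydroxyl into a triflate.)

cyclohexyl–OTf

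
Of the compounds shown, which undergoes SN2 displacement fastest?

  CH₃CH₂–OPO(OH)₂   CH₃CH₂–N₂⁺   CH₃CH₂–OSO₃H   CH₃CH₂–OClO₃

CH₃CH₂–N₂⁺

The skeletons are identical, so relative rate is governed entirely by leaving-group ability.
Leaving-group ability tracks the stability of the departed species; conjugate-acid pKₐ is the usual yardstick (lower pKₐ → better LG).
CH₃CH₂–N₂⁺ loses N₂: no meaningful conjugate acid; N₂ departs as an exceptionally stable neutral molecule
CH₃CH₂–OClO₃ loses ClO₄⁻: pKₐ(HClO₄) ≈ -10
CH₃CH₂–OSO₃H loses HSO₄⁻: pKₐ(H₂SO₄) ≈ -3
CH₃CH₂–OPO(OH)₂ loses H₂PO₄⁻: pKₐ(H₃PO₄) ≈ 2.1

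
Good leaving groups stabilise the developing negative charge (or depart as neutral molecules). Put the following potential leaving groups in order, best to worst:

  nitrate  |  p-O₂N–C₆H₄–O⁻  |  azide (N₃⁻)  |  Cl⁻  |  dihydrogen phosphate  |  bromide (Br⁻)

bromide (Br⁻) > Cl⁻ > nitrate > dihydrogen phosphate > azide (N₃⁻) > p-O₂N–C₆H₄–O⁻

Rank by basicity of the departing species: weakest base leaves most easily.
bromide (Br⁻): pKₐ(HBr) ≈ -9 — weak base; good leaving group
Cl⁻: pKₐ(HCl) ≈ -7 — moderately weak base
nitrate: pKₐ(HNO₃) ≈ -1.3 — resonance-delocalised over three oxygens
dihydrogen phosphate: pKₐ(H₃PO₄) ≈ 2.1 — moderate base; biological leaving group after further activation
azide (N₃⁻): pKₐ(HN₃) ≈ 4.7 — linear, resonance-stabilised
p-O₂N–C₆H₄–O⁻: pKₐ(p-nitrophenol) ≈ 7.2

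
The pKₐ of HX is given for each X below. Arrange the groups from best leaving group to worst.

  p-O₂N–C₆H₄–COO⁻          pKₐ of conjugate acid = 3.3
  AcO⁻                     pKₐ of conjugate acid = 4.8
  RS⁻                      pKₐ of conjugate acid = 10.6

p-O₂N–C₆H₄–COO⁻ > AcO⁻ > RS⁻

Lower conjugate-acid pKₐ ⇒ weaker base ⇒ better leaving group.
Sorting by the given values: p-O₂N–C₆H₄–COO⁻ (3.3), AcO⁻ (4.8), RS⁻ (10.6).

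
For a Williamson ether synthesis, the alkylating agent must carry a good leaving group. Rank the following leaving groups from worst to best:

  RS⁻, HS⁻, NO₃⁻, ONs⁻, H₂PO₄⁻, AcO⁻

ONs⁻: pKₐ(p-O₂NC₆H₄SO₃H) ≈ -3.5 — p-nitro group further stabilises the sulfonate
NO₃⁻: pKₐ(HNO₃) ≈ -1.3
H₂PO₄⁻: pKₐ(H₃PO₄) ≈ 2.1 — moderate base; biological leaving group after further activation
AcO⁻: pKₐ(CH₃COOH) ≈ 4.8
HS⁻: pKₐ(H₂S) ≈ 7 — larger and more polarisable than the oxygen analogue
RS⁻: pKₐ(RSH (a thiol)) ≈ 10.5 — moderately basic; rarely leaves without activation
Reversing gives the worst-to-best order requested.

RS⁻ < HS⁻ < AcO⁻ < H₂PO₄⁻ < NO₃⁻ < ONs⁻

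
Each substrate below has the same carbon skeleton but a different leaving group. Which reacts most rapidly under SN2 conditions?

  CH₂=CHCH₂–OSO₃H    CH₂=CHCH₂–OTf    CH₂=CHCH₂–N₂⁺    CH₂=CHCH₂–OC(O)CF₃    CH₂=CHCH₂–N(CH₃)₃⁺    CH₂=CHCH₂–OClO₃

CH₂=CHCH₂–N₂⁺

Identical carbon frameworks mean the comparison reduces to leaving-group quality.
A good leaving group is a weak base: the lower the pKₐ of its conjugate acid, the more readily it departs.
CH₂=CHCH₂–N₂⁺ loses N₂: no meaningful conjugate acid; N₂ departs as an exceptionally stable neutral molecule
CH₂=CHCH₂–OTf loses OTf⁻: pKₐ(CF₃SO₃H (triflic acid)) ≈ -14
CH₂=CHCH₂–OClO₃ loses ClO₄⁻: pKₐ(HClO₄) ≈ -10
CH₂=CHCH₂–OSO₃H loses HSO₄⁻: pKₐ(H₂SO₄) ≈ -3
CH₂=CHCH₂–OC(O)CF₃ loses CF₃COO⁻: pKₐ(CF₃COOH) ≈ 0.2
CH₂=CHCH₂–N(CH₃)₃⁺ loses NR'₃: pKₐ(R'₃NH⁺) ≈ 10.7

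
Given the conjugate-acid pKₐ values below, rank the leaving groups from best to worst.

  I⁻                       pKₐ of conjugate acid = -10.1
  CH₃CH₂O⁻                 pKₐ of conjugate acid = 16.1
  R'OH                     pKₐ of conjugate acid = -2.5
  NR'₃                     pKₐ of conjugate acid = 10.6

I⁻ > R'OH > NR'₃ > CH₃CH₂O⁻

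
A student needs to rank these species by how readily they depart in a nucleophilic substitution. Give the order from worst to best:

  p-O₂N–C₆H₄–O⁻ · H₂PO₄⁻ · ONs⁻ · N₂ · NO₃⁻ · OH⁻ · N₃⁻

N₂: no meaningful conjugate acid; N₂ departs as an exceptionally stable neutral molecule
ONs⁻: pKₐ(p-O₂NC₆H₄SO₃H) ≈ -3.5 — p-nitro group further stabilises the sulfonate
NO₃⁻: pKₐ(HNO₃) ≈ -1.3 — resonance-delocalised over three oxygens
H₂PO₄⁻: pKₐ(H₃PO₄) ≈ 2.1 — moderate base; biological leaving group after further activation
N₃⁻: pKₐ(HN₃) ≈ 4.7
p-O₂N–C₆H₄–O⁻: pKₐ(p-nitrophenol) ≈ 7.2 — nitro group delocalises the charge; the classic chromogenic LG
OH⁻: pKₐ(H₂O) ≈ 15.7 — strong base; essentially never leaves without prior activation
The question asks for worst first, so the sequence is read in increasing leaving-group ability.

OH⁻ < p-O₂N–C₆H₄–O⁻ < N₃⁻ < H₂PO₄⁻ < NO₃⁻ < ONs⁻ < N₂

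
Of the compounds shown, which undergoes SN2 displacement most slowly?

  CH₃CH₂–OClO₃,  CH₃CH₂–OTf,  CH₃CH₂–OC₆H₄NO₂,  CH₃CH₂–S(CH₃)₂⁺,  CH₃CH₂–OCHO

With the same alkyl group throughout, only the leaving group differentiates the rates.
A good leaving group is a weak base: the lower the pKₐ of its conjugate acid, the more readily it departs.
CH₃CH₂–OTf loses OTf⁻: pKₐ(CF₃SO₃H (triflic acid)) ≈ -14
CH₃CH₂–OClO₃ loses ClO₄⁻: pKₐ(HClO₄) ≈ -10
CH₃CH₂–S(CH₃)₂⁺ loses SR'₂: pKₐ(R'₂SH⁺) ≈ -7
CH₃CH₂–OCHO loses HCOO⁻: pKₐ(HCOOH) ≈ 3.8
CH₃CH₂–OC₆H₄NO₂ loses p-O₂N–C₆H₄–O⁻: pKₐ(p-nitrophenol) ≈ 7.2

CH₃CH₂–OC₆H₄NO₂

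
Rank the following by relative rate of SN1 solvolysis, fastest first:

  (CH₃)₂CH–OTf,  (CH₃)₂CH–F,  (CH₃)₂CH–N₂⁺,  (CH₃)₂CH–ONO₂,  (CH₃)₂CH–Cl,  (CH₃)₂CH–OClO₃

(CH₃)₂CH–N₂⁺ > (CH₃)₂CH–OTf > (CH₃)₂CH–OClO₃ > (CH₃)₂CH–Cl > (CH₃)₂CH–ONO₂ > (CH₃)₂CH–F

Same R in every case — rank the leaving groups.
Leaving-group ability tracks the stability of the departed species; conjugate-acid pKₐ is the usual yardstick (lower pKₐ → better LG).
(CH₃)₂CH–N₂⁺ loses N₂: no meaningful conjugate acid; N₂ departs as an exceptionally stable neutral molecule
(CH₃)₂CH–OTf loses OTf⁻: pKₐ(CF₃SO₃H (triflic acid)) ≈ -14
(CH₃)₂CH–OClO₃ loses ClO₄⁻: pKₐ(HClO₄) ≈ -10
(CH₃)₂CH–Cl loses Cl⁻: pKₐ(HCl) ≈ -7
(CH₃)₂CH–ONO₂ loses NO₃⁻: pKₐ(HNO₃) ≈ -1.3
(CH₃)₂CH–F loses F⁻: pKₐ(HF) ≈ 3.2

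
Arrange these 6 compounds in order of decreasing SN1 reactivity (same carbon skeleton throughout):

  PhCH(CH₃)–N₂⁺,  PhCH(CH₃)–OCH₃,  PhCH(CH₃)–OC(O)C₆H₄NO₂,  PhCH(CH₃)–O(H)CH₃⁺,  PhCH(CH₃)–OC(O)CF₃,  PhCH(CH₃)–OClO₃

The skeletons are identical, so relative rate is governed entirely by leaving-group ability.
Leaving-group ability tracks the stability of the departed species; conjugate-acid pKₐ is the usual yardstick (lower pKₐ → better LG).
PhCH(CH₃)–N₂⁺ loses N₂: no meaningful conjugate acid; N₂ departs as an exceptionally stable neutral molecule
PhCH(CH₃)–OClO₃ loses ClO₄⁻: pKₐ(HClO₄) ≈ -10
PhCH(CH₃)–O(H)CH₃⁺ loses R'OH: pKₐ(R'OH₂⁺) ≈ -2.4
PhCH(CH₃)–OC(O)CF₃ loses CF₃COO⁻: pKₐ(CF₃COOH) ≈ 0.2
PhCH(CH₃)–OC(O)C₆H₄NO₂ loses p-O₂N–C₆H₄–COO⁻: pKₐ(p-nitrobenzoic acid) ≈ 3.4
PhCH(CH₃)–OCH₃ loses CH₃O⁻: pKₐ(CH₃OH) ≈ 15.5

PhCH(CH₃)–N₂⁺ > PhCH(CH₃)–OClO₃ > PhCH(CH₃)–O(H)CH₃⁺ > PhCH(CH₃)–OC(O)CF₃ > PhCH(CH₃)–OC(O)C₆H₄NO₂ > PhCH(CH₃)–OCH₃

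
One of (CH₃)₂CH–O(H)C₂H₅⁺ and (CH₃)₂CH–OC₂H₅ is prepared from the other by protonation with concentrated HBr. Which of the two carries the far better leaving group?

(CH₃)₂CH–O(H)C₂H₅⁺

From (CH₃)₂CH–OC₂H₅ the departing group would be CH₃CH₂O⁻ (pKₐ(CH₃CH₂OH) ≈ 16). Strong base; alkoxides do not leave unassisted.
From (CH₃)₂CH–O(H)C₂H₅⁺ the leaving group is R'OH (pKₐ(R'OH₂⁺) ≈ -2.4). Neutral; leaves from a protonated ether (an oxonium ion, R–O(H)R'⁺).
Protonation with concentrated HBr works by allowing neutral ethanol, rather than ethoxide, to depart, making (CH₃)₂CH–O(H)C₂H₅⁺ enormously more reactive.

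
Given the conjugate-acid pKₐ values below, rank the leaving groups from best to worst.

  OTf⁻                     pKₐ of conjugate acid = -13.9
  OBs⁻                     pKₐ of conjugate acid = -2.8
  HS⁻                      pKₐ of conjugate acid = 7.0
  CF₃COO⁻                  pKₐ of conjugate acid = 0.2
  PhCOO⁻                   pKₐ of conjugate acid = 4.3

OTf⁻ > OBs⁻ > CF₃COO⁻ > PhCOO⁻ > HS⁻

Lower conjugate-acid pKₐ ⇒ weaker base ⇒ better leaving group.
Sorting by the given values: OTf⁻ (-13.9), OBs⁻ (-2.8), CF₃COO⁻ (0.2), PhCOO⁻ (4.3), HS⁻ (7.0).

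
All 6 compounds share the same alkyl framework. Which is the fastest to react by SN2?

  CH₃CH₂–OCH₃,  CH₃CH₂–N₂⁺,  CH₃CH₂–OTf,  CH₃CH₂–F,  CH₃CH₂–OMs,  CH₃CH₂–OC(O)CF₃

CH₃CH₂–N₂⁺

The skeletons are identical, so relative rate is governed entirely by leaving-group ability.
Leaving-group ability tracks the stability of the departed species; conjugate-acid pKₐ is the usual yardstick (lower pKₐ → better LG).
CH₃CH₂–N₂⁺ loses N₂: no meaningful conjugate acid; N₂ departs as an exceptionally stable neutral molecule
CH₃CH₂–OTf loses OTf⁻: pKₐ(CF₃SO₃H (triflic acid)) ≈ -14
CH₃CH₂–OMs loses OMs⁻: pKₐ(CH₃SO₃H (MsOH)) ≈ -1.9
CH₃CH₂–OC(O)CF₃ loses CF₃COO⁻: pKₐ(CF₃COOH) ≈ 0.2
CH₃CH₂–F loses F⁻: pKₐ(HF) ≈ 3.2
CH₃CH₂–OCH₃ loses CH₃O⁻: pKₐ(CH₃OH) ≈ 15.5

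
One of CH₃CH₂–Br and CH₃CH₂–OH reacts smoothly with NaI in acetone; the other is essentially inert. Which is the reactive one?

CH₃CH₂–Br

From CH₃CH₂–OH the departing group would be OH⁻ (pKₐ(H₂O) ≈ 15.7). Strong base; essentially never leaves without prior activation.
From CH₃CH₂–Br the leaving group is Br⁻ (pKₐ(HBr) ≈ -9). Weak base; good leaving group.
(In practice CH₃CH₂–Br is made from CH₃CH₂–OH by treatment with PBr₃, replacing the hydroxyl with bromide.)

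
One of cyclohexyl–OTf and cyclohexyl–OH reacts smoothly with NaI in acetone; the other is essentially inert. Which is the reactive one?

cyclohexyl–OTf

From cyclohexyl–OH the departing group would be OH⁻ (pKₐ(H₂O) ≈ 15.7). Strong base; essentially never leaves without prior activation.
From cyclohexyl–OTf the leaving group is OTf⁻ (pKₐ(CF₃SO₃H (triflic acid)) ≈ -14). Charge spread over three oxygens and a CF₃ group; the premier leaving group in synthesis.
(In practice cyclohexyl–OTf is made from cyclohexyl–OH by treatment with Tf₂O / 2,6-lutidine, converting the hydroxyl into a triflate.)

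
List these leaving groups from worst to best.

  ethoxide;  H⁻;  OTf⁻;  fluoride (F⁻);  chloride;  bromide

H⁻ < ethoxide < fluoride (F⁻) < chloride < bromide < OTf⁻

The more stable X⁻ (or X) is on its own — i.e. the weaker a base it is — the better a leaving group it makes.
OTf⁻: pKₐ(CF₃SO₃H (triflic acid)) ≈ -14
bromide: pKₐ(HBr) ≈ -9
chloride: pKₐ(HCl) ≈ -7
fluoride (F⁻): pKₐ(HF) ≈ 3.2
ethoxide: pKₐ(CH₃CH₂OH) ≈ 16
H⁻: pKₐ(H₂) ≈ 36
Listed from poorest to best leaving group as asked.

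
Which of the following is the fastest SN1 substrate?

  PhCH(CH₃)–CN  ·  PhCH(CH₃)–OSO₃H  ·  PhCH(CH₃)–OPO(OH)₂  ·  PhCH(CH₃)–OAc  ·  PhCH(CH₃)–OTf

Identical carbon frameworks mean the comparison reduces to leaving-group quality.
Rank by basicity of the departing species: weakest base leaves most easily.
PhCH(CH₃)–OTf loses OTf⁻: pKₐ(CF₃SO₃H (triflic acid)) ≈ -14
PhCH(CH₃)–OSO₃H loses HSO₄⁻: pKₐ(H₂SO₄) ≈ -3
PhCH(CH₃)–OPO(OH)₂ loses H₂PO₄⁻: pKₐ(H₃PO₄) ≈ 2.1
PhCH(CH₃)–OAc loses AcO⁻: pKₐ(CH₃COOH) ≈ 4.8
PhCH(CH₃)–CN loses CN⁻: pKₐ(HCN) ≈ 9.2

PhCH(CH₃)–OTf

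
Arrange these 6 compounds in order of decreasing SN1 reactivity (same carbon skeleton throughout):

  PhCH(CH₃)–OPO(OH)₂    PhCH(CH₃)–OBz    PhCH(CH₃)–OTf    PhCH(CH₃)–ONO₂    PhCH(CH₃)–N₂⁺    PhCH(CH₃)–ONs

PhCH(CH₃)–N₂⁺ > PhCH(CH₃)–OTf > PhCH(CH₃)–ONs > PhCH(CH₃)–ONO₂ > PhCH(CH₃)–OPO(OH)₂ > PhCH(CH₃)–OBz

The skeletons are identical, so relative rate is governed entirely by leaving-group ability.
Leaving-group ability tracks the stability of the departed species; conjugate-acid pKₐ is the usual yardstick (lower pKₐ → better LG).
PhCH(CH₃)–N₂⁺ loses N₂: no meaningful conjugate acid; N₂ departs as an exceptionally stable neutral molecule
PhCH(CH₃)–OTf loses OTf⁻: pKₐ(CF₃SO₃H (triflic acid)) ≈ -14
PhCH(CH₃)–ONs loses ONs⁻: pKₐ(p-O₂NC₆H₄SO₃H) ≈ -3.5
PhCH(CH₃)–ONO₂ loses NO₃⁻: pKₐ(HNO₃) ≈ -1.3
PhCH(CH₃)–OPO(OH)₂ loses H₂PO₄⁻: pKₐ(H₃PO₄) ≈ 2.1
PhCH(CH₃)–OBz loses PhCOO⁻: pKₐ(C₆H₅COOH) ≈ 4.2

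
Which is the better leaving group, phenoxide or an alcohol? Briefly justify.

an alcohol is the better leaving group.
pKₐ(R'OH₂⁺) ≈ -2.4 versus pKₐ(C₆H₅OH (phenol)) ≈ 10: an alcohol is the much weaker base.
Neutral; leaves from a protonated ether (an oxonium ion, R–O(H)R'⁺).

an alcohol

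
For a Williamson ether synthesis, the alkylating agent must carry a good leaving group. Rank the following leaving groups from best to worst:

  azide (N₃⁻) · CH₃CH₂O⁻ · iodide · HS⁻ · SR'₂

iodide > SR'₂ > azide (N₃⁻) > HS⁻ > CH₃CH₂O⁻

Leaving-group ability tracks the stability of the departed species; conjugate-acid pKₐ is the usual yardstick (lower pKₐ → better LG).
iodide: pKₐ(HI) ≈ -10 — large, highly polarisable; very weak base
SR'₂: pKₐ(R'₂SH⁺) ≈ -7 — neutral; leaves from a sulfonium salt (R–SR'₂⁺)
azide (N₃⁻): pKₐ(HN₃) ≈ 4.7 — linear, resonance-stabilised
HS⁻: pKₐ(H₂S) ≈ 7 — larger and more polarisable than the oxygen analogue
CH₃CH₂O⁻: pKₐ(CH₃CH₂OH) ≈ 16 — strong base; alkoxides do not leave unassisted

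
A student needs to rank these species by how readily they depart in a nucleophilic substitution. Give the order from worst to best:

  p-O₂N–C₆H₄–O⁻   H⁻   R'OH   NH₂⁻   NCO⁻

NH₂⁻ < H⁻ < p-O₂N–C₆H₄–O⁻ < NCO⁻ < R'OH

Rank by basicity of the departing species: weakest base leaves most easily.
R'OH: pKₐ(R'OH₂⁺) ≈ -2.4
NCO⁻: pKₐ(HOCN) ≈ 3.5 — resonance between N and O
p-O₂N–C₆H₄–O⁻: pKₐ(p-nitrophenol) ≈ 7.2
H⁻: pKₐ(H₂) ≈ 36 — extremely strong base; leaves only in special hydride-transfer contexts
NH₂⁻: pKₐ(NH₃) ≈ 38
The question asks for worst first, so the sequence is read in increasing leaving-group ability.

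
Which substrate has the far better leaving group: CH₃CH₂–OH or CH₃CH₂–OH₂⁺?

CH₃CH₂–OH₂⁺

From CH₃CH₂–OH the departing group would be OH⁻ (pKₐ(H₂O) ≈ 15.7). Strong base; essentially never leaves without prior activation.
From CH₃CH₂–OH₂⁺ the leaving group is H₂O (pKₐ(H₃O⁺) ≈ -1.7). Neutral; leaves from a protonated alcohol (R–OH₂⁺).
(In practice CH₃CH₂–OH₂⁺ is made from CH₃CH₂–OH by protonation with strong acid, converting the leaving group from hydroxide to neutral water.)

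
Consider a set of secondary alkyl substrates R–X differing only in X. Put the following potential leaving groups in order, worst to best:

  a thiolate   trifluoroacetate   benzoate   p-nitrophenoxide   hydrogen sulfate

a thiolate < p-nitrophenoxide < benzoate < trifluoroacetate < hydrogen sulfate

hydrogen sulfate: pKₐ(H₂SO₄) ≈ -3
trifluoroacetate: pKₐ(CF₃COOH) ≈ 0.2
benzoate: pKₐ(C₆H₅COOH) ≈ 4.2
p-nitrophenoxide: pKₐ(p-nitrophenol) ≈ 7.2
a thiolate: pKₐ(RSH (a thiol)) ≈ 10.5
Reversing gives the worst-to-best order requested.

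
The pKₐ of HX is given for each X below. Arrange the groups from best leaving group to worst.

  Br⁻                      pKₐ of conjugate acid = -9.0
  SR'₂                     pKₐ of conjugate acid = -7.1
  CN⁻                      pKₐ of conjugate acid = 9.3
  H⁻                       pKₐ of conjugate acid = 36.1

Lower conjugate-acid pKₐ ⇒ weaker base ⇒ better leaving group.
Sorting by the given values: Br⁻ (-9.0), SR'₂ (-7.1), CN⁻ (9.3), H⁻ (36.1).

Br⁻ > SR'₂ > CN⁻ > H⁻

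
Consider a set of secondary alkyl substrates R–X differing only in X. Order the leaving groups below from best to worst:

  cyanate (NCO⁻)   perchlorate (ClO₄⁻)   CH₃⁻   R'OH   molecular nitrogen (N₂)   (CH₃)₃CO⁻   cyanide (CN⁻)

molecular nitrogen (N₂) > perchlorate (ClO₄⁻) > R'OH > cyanate (NCO⁻) > cyanide (CN⁻) > (CH₃)₃CO⁻ > CH₃⁻

A good leaving group is a weak base: the lower the pKₐ of its conjugate acid, the more readily it departs.
molecular nitrogen (N₂): no meaningful conjugate acid; N₂ departs as an exceptionally stable neutral molecule
perchlorate (ClO₄⁻): pKₐ(HClO₄) ≈ -10
R'OH: pKₐ(R'OH₂⁺) ≈ -2.4
cyanate (NCO⁻): pKₐ(HOCN) ≈ 3.5
cyanide (CN⁻): pKₐ(HCN) ≈ 9.2
(CH₃)₃CO⁻: pKₐ(t-BuOH) ≈ 18
CH₃⁻: pKₐ(CH₄) ≈ 48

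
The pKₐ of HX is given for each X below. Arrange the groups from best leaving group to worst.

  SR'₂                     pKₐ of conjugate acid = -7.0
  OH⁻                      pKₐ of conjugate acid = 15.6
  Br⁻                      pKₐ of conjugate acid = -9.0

Br⁻ > SR'₂ > OH⁻

Lower conjugate-acid pKₐ ⇒ weaker base ⇒ better leaving group.
Sorting by the given values: Br⁻ (-9.0), SR'₂ (-7.0), OH⁻ (15.6).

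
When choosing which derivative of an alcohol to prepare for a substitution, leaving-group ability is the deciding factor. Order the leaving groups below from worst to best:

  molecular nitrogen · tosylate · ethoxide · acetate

molecular nitrogen: no meaningful conjugate acid; N₂ departs as an exceptionally stable neutral molecule
tosylate: pKₐ(p-CH₃C₆H₄SO₃H (TsOH)) ≈ -2.8
acetate: pKₐ(CH₃COOH) ≈ 4.8
ethoxide: pKₐ(CH₃CH₂OH) ≈ 16
Listed from poorest to best leaving group as asked.

ethoxide < acetate < tosylate < molecular nitrogen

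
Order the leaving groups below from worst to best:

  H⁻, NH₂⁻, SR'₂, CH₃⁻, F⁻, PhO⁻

CH₃⁻ < NH₂⁻ < H⁻ < PhO⁻ < F⁻ < SR'₂

The more stable X⁻ (or X) is on its own — i.e. the weaker a base it is — the better a leaving group it makes.
SR'₂: pKₐ(R'₂SH⁺) ≈ -7 — neutral; leaves from a sulfonium salt (R–SR'₂⁺)
F⁻: pKₐ(HF) ≈ 3.2
PhO⁻: pKₐ(C₆H₅OH (phenol)) ≈ 10
H⁻: pKₐ(H₂) ≈ 36
NH₂⁻: pKₐ(NH₃) ≈ 38 — extremely strong base; never a leaving group
CH₃⁻: pKₐ(CH₄) ≈ 48
Reversing gives the worst-to-best order requested.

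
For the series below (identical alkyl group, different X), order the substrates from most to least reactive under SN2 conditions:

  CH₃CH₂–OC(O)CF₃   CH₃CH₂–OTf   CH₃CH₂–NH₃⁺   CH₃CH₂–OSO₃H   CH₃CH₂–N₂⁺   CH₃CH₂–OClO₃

Same R in every case — rank the leaving groups.
A good leaving group is a weak base: the lower the pKₐ of its conjugate acid, the more readily it departs.
CH₃CH₂–N₂⁺ loses N₂: no meaningful conjugate acid; N₂ departs as an exceptionally stable neutral molecule
CH₃CH₂–OTf loses OTf⁻: pKₐ(CF₃SO₃H (triflic acid)) ≈ -14
CH₃CH₂–OClO₃ loses ClO₄⁻: pKₐ(HClO₄) ≈ -10
CH₃CH₂–OSO₃H loses HSO₄⁻: pKₐ(H₂SO₄) ≈ -3
CH₃CH₂–OC(O)CF₃ loses CF₃COO⁻: pKₐ(CF₃COOH) ≈ 0.2
CH₃CH₂–NH₃⁺ loses NH₃: pKₐ(NH₄⁺) ≈ 9.2

CH₃CH₂–N₂⁺ > CH₃CH₂–OTf > CH₃CH₂–OClO₃ > CH₃CH₂–OSO₃H > CH₃CH₂–OC(O)CF₃ > CH₃CH₂–NH₃⁺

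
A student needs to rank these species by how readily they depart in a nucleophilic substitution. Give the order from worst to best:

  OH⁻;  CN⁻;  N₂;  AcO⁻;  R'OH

Leaving-group ability tracks the stability of the departed species; conjugate-acid pKₐ is the usual yardstick (lower pKₐ → better LG).
N₂: no meaningful conjugate acid; N₂ departs as an exceptionally stable neutral molecule
R'OH: pKₐ(R'OH₂⁺) ≈ -2.4
AcO⁻: pKₐ(CH₃COOH) ≈ 4.8
CN⁻: pKₐ(HCN) ≈ 9.2
OH⁻: pKₐ(H₂O) ≈ 15.7
Listed from poorest to best leaving group as asked.

OH⁻ < CN⁻ < AcO⁻ < R'OH < N₂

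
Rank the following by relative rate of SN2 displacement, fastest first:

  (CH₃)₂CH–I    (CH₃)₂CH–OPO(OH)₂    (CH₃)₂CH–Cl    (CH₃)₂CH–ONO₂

(CH₃)₂CH–I > (CH₃)₂CH–Cl > (CH₃)₂CH–ONO₂ > (CH₃)₂CH–OPO(OH)₂

Identical carbon frameworks mean the comparison reduces to leaving-group quality.
A good leaving group is a weak base: the lower the pKₐ of its conjugate acid, the more readily it departs.
(CH₃)₂CH–I loses I⁻: pKₐ(HI) ≈ -10
(CH₃)₂CH–Cl loses Cl⁻: pKₐ(HCl) ≈ -7
(CH₃)₂CH–ONO₂ loses NO₃⁻: pKₐ(HNO₃) ≈ -1.3
(CH₃)₂CH–OPO(OH)₂ loses H₂PO₄⁻: pKₐ(H₃PO₄) ≈ 2.1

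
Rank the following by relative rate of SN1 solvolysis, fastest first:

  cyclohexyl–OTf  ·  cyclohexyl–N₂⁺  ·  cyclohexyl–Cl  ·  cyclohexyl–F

The skeletons are identical, so relative rate is governed entirely by leaving-group ability.
A good leaving group is a weak base: the lower the pKₐ of its conjugate acid, the more readily it departs.
cyclohexyl–N₂⁺ loses N₂: no meaningful conjugate acid; N₂ departs as an exceptionally stable neutral molecule
cyclohexyl–OTf loses OTf⁻: pKₐ(CF₃SO₃H (triflic acid)) ≈ -14
cyclohexyl–Cl loses Cl⁻: pKₐ(HCl) ≈ -7
cyclohexyl–F loses F⁻: pKₐ(HF) ≈ 3.2

cyclohexyl–N₂⁺ > cyclohexyl–OTf > cyclohexyl–Cl > cyclohexyl–F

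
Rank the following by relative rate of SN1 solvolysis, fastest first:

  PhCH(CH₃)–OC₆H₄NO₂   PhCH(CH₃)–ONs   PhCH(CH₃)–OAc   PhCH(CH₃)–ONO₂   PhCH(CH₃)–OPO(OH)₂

PhCH(CH₃)–ONs > PhCH(CH₃)–ONO₂ > PhCH(CH₃)–OPO(OH)₂ > PhCH(CH₃)–OAc > PhCH(CH₃)–OC₆H₄NO₂

With the same alkyl group throughout, only the leaving group differentiates the rates.
Rank by basicity of the departing species: weakest base leaves most easily.
PhCH(CH₃)–ONs loses ONs⁻: pKₐ(p-O₂NC₆H₄SO₃H) ≈ -3.5
PhCH(CH₃)–ONO₂ loses NO₃⁻: pKₐ(HNO₃) ≈ -1.3
PhCH(CH₃)–OPO(OH)₂ loses H₂PO₄⁻: pKₐ(H₃PO₄) ≈ 2.1
PhCH(CH₃)–OAc loses AcO⁻: pKₐ(CH₃COOH) ≈ 4.8
PhCH(CH₃)–OC₆H₄NO₂ loses p-O₂N–C₆H₄–O⁻: pKₐ(p-nitrophenol) ≈ 7.2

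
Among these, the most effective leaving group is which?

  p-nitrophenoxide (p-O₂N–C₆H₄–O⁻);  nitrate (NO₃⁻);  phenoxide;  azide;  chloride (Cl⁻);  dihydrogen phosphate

chloride (Cl⁻)

A good leaving group is a weak base: the lower the pKₐ of its conjugate acid, the more readily it departs.
chloride (Cl⁻): pKₐ(HCl) ≈ -7
nitrate (NO₃⁻): pKₐ(HNO₃) ≈ -1.3
dihydrogen phosphate: pKₐ(H₃PO₄) ≈ 2.1
azide: pKₐ(HN₃) ≈ 4.7
p-nitrophenoxide (p-O₂N–C₆H₄–O⁻): pKₐ(p-nitrophenol) ≈ 7.2
phenoxide: pKₐ(C₆H₅OH (phenol)) ≈ 10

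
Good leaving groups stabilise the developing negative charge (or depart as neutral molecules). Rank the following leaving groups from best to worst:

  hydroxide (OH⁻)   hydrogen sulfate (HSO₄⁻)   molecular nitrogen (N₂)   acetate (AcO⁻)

molecular nitrogen (N₂) > hydrogen sulfate (HSO₄⁻) > acetate (AcO⁻) > hydroxide (OH⁻)

The more stable X⁻ (or X) is on its own — i.e. the weaker a base it is — the better a leaving group it makes.
molecular nitrogen (N₂): no meaningful conjugate acid; N₂ departs as an exceptionally stable neutral molecule
hydrogen sulfate (HSO₄⁻): pKₐ(H₂SO₄) ≈ -3
acetate (AcO⁻): pKₐ(CH₃COOH) ≈ 4.8
hydroxide (OH⁻): pKₐ(H₂O) ≈ 15.7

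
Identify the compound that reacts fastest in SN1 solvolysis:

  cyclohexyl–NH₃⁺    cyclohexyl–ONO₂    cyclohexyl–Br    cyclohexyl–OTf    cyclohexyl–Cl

cyclohexyl–OTf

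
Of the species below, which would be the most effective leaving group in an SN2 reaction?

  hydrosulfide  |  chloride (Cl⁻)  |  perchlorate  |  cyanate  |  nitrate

perchlorate

Rank by basicity of the departing species: weakest base leaves most easily.
perchlorate: pKₐ(HClO₄) ≈ -10
chloride (Cl⁻): pKₐ(HCl) ≈ -7
nitrate: pKₐ(HNO₃) ≈ -1.3
cyanate: pKₐ(HOCN) ≈ 3.5
hydrosulfide: pKₐ(H₂S) ≈ 7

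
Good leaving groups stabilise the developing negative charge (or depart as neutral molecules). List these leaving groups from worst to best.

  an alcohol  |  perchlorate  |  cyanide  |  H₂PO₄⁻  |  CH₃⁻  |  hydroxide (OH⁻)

Rank by basicity of the departing species: weakest base leaves most easily.
perchlorate: pKₐ(HClO₄) ≈ -10 — extremely weak base; rarely used for safety reasons
an alcohol: pKₐ(R'OH₂⁺) ≈ -2.4
H₂PO₄⁻: pKₐ(H₃PO₄) ≈ 2.1 — moderate base; biological leaving group after further activation
cyanide: pKₐ(HCN) ≈ 9.2 — sp carbon stabilises the charge somewhat, but still a poor LG
hydroxide (OH⁻): pKₐ(H₂O) ≈ 15.7 — strong base; essentially never leaves without prior activation
CH₃⁻: pKₐ(CH₄) ≈ 48
The question asks for worst first, so the sequence is read in increasing leaving-group ability.

CH₃⁻ < hydroxide (OH⁻) < cyanide < H₂PO₄⁻ < an alcohol < perchlorate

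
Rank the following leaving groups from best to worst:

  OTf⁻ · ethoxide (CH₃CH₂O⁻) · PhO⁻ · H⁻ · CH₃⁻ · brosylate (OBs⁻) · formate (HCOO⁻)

OTf⁻ > brosylate (OBs⁻) > formate (HCOO⁻) > PhO⁻ > ethoxide (CH₃CH₂O⁻) > H⁻ > CH₃⁻

Rank by basicity of the departing species: weakest base leaves most easily.
OTf⁻: pKₐ(CF₃SO₃H (triflic acid)) ≈ -14
brosylate (OBs⁻): pKₐ(p-BrC₆H₄SO₃H) ≈ -2.8
formate (HCOO⁻): pKₐ(HCOOH) ≈ 3.8
PhO⁻: pKₐ(C₆H₅OH (phenol)) ≈ 10
ethoxide (CH₃CH₂O⁻): pKₐ(CH₃CH₂OH) ≈ 16
H⁻: pKₐ(H₂) ≈ 36
CH₃⁻: pKₐ(CH₄) ≈ 48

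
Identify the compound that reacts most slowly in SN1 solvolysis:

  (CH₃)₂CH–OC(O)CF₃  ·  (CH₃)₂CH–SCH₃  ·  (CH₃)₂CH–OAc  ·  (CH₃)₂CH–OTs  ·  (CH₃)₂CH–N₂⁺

(CH₃)₂CH–SCH₃

Same R in every case — rank the leaving groups.
Leaving-group ability tracks the stability of the departed species; conjugate-acid pKₐ is the usual yardstick (lower pKₐ → better LG).
(CH₃)₂CH–N₂⁺ loses N₂: no meaningful conjugate acid; N₂ departs as an exceptionally stable neutral molecule
(CH₃)₂CH–OTs loses OTs⁻: pKₐ(p-CH₃C₆H₄SO₃H (TsOH)) ≈ -2.8
(CH₃)₂CH–OC(O)CF₃ loses CF₃COO⁻: pKₐ(CF₃COOH) ≈ 0.2
(CH₃)₂CH–OAc loses AcO⁻: pKₐ(CH₃COOH) ≈ 4.8
(CH₃)₂CH–SCH₃ loses RS⁻: pKₐ(RSH (a thiol)) ≈ 10.5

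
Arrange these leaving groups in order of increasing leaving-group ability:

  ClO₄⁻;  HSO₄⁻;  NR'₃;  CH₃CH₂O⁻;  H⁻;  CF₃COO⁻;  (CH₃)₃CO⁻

H⁻ < (CH₃)₃CO⁻ < CH₃CH₂O⁻ < NR'₃ < CF₃COO⁻ < HSO₄⁻ < ClO₄⁻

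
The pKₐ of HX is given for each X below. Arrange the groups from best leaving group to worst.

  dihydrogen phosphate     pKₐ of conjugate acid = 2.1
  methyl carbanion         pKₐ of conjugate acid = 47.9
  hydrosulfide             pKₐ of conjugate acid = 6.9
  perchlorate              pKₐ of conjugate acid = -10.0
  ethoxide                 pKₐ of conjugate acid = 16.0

perchlorate > dihydrogen phosphate > hydrosulfide > ethoxide > methyl carbanion

Lower conjugate-acid pKₐ ⇒ weaker base ⇒ better leaving group.
Sorting by the given values: perchlorate (-10.0), dihydrogen phosphate (2.1), hydrosulfide (6.9), ethoxide (16.0), methyl carbanion (47.9).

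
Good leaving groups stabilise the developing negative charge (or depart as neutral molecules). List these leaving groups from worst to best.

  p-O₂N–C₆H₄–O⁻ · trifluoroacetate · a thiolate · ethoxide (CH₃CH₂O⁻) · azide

ethoxide (CH₃CH₂O⁻) < a thiolate < p-O₂N–C₆H₄–O⁻ < azide < trifluoroacetate

The more stable X⁻ (or X) is on its own — i.e. the weaker a base it is — the better a leaving group it makes.
trifluoroacetate: pKₐ(CF₃COOH) ≈ 0.2 — strongly electron-withdrawing CF₃ stabilises the carboxylate
azide: pKₐ(HN₃) ≈ 4.7 — linear, resonance-stabilised
p-O₂N–C₆H₄–O⁻: pKₐ(p-nitrophenol) ≈ 7.2 — nitro group delocalises the charge; the classic chromogenic LG
a thiolate: pKₐ(RSH (a thiol)) ≈ 10.5 — moderately basic; rarely leaves without activation
ethoxide (CH₃CH₂O⁻): pKₐ(CH₃CH₂OH) ≈ 16
The question asks for worst first, so the sequence is read in increasing leaving-group ability.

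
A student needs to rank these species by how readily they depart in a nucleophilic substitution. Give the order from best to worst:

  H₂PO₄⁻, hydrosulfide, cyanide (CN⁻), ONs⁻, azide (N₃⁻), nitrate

ONs⁻ > nitrate > H₂PO₄⁻ > azide (N₃⁻) > hydrosulfide > cyanide (CN⁻)

Leaving-group ability tracks the stability of the departed species; conjugate-acid pKₐ is the usual yardstick (lower pKₐ → better LG).
ONs⁻: pKₐ(p-O₂NC₆H₄SO₃H) ≈ -3.5
nitrate: pKₐ(HNO₃) ≈ -1.3
H₂PO₄⁻: pKₐ(H₃PO₄) ≈ 2.1
azide (N₃⁻): pKₐ(HN₃) ≈ 4.7
hydrosulfide: pKₐ(H₂S) ≈ 7
cyanide (CN⁻): pKₐ(HCN) ≈ 9.2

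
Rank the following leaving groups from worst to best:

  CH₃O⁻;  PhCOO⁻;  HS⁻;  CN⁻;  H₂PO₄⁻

Leaving-group ability tracks the stability of the departed species; conjugate-acid pKₐ is the usual yardstick (lower pKₐ → better LG).
H₂PO₄⁻: pKₐ(H₃PO₄) ≈ 2.1 — moderate base; biological leaving group after further activation
PhCOO⁻: pKₐ(C₆H₅COOH) ≈ 4.2
HS⁻: pKₐ(H₂S) ≈ 7
CN⁻: pKₐ(HCN) ≈ 9.2 — sp carbon stabilises the charge somewhat, but still a poor LG
CH₃O⁻: pKₐ(CH₃OH) ≈ 15.5
Listed from poorest to best leaving group as asked.

CH₃O⁻ < CN⁻ < HS⁻ < PhCOO⁻ < H₂PO₄⁻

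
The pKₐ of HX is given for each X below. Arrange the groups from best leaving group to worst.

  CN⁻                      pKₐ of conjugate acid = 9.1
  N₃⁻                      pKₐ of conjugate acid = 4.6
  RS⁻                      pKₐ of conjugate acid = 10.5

Lower conjugate-acid pKₐ ⇒ weaker base ⇒ better leaving group.
Sorting by the given values: N₃⁻ (4.6), CN⁻ (9.1), RS⁻ (10.5).

N₃⁻ > CN⁻ > RS⁻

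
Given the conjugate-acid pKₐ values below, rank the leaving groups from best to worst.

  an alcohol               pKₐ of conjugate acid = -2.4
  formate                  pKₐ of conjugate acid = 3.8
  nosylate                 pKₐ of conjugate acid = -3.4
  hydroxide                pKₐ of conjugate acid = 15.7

nosylate > an alcohol > formate > hydroxide

Lower conjugate-acid pKₐ ⇒ weaker base ⇒ better leaving group.
Sorting by the given values: nosylate (-3.4), an alcohol (-2.4), formate (3.8), hydroxide (15.7).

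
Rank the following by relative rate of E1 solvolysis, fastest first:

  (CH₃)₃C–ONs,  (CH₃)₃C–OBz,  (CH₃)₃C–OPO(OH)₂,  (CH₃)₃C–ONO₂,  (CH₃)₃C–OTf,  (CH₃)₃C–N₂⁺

(CH₃)₃C–N₂⁺ > (CH₃)₃C–OTf > (CH₃)₃C–ONs > (CH₃)₃C–ONO₂ > (CH₃)₃C–OPO(OH)₂ > (CH₃)₃C–OBz

Identical carbon frameworks mean the comparison reduces to leaving-group quality.
Rank by basicity of the departing species: weakest base leaves most easily.
(CH₃)₃C–N₂⁺ loses N₂: no meaningful conjugate acid; N₂ departs as an exceptionally stable neutral molecule
(CH₃)₃C–OTf loses OTf⁻: pKₐ(CF₃SO₃H (triflic acid)) ≈ -14
(CH₃)₃C–ONs loses ONs⁻: pKₐ(p-O₂NC₆H₄SO₃H) ≈ -3.5
(CH₃)₃C–ONO₂ loses NO₃⁻: pKₐ(HNO₃) ≈ -1.3
(CH₃)₃C–OPO(OH)₂ loses H₂PO₄⁻: pKₐ(H₃PO₄) ≈ 2.1
(CH₃)₃C–OBz loses PhCOO⁻: pKₐ(C₆H₅COOH) ≈ 4.2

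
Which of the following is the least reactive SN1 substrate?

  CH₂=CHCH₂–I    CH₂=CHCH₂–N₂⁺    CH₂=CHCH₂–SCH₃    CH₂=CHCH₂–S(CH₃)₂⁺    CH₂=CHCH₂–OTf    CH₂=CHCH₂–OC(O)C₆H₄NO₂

CH₂=CHCH₂–SCH₃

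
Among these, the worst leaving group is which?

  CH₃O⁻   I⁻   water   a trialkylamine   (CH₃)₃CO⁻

(CH₃)₃CO⁻

The more stable X⁻ (or X) is on its own — i.e. the weaker a base it is — the better a leaving group it makes.
I⁻: pKₐ(HI) ≈ -10
water: pKₐ(H₃O⁺) ≈ -1.7
a trialkylamine: pKₐ(R'₃NH⁺) ≈ 10.7
CH₃O⁻: pKₐ(CH₃OH) ≈ 15.5
(CH₃)₃CO⁻: pKₐ(t-BuOH) ≈ 18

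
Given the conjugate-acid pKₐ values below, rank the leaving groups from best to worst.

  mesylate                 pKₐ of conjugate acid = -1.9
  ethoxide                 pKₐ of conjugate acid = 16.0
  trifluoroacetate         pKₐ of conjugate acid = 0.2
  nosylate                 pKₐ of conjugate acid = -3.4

nosylate > mesylate > trifluoroacetate > ethoxide

Lower conjugate-acid pKₐ ⇒ weaker base ⇒ better leaving group.
Sorting by the given values: nosylate (-3.4), mesylate (-1.9), trifluoroacetate (0.2), ethoxide (16.0).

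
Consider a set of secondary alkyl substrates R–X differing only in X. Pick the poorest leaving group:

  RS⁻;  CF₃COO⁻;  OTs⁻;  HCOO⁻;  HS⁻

RS⁻

OTs⁻: pKₐ(p-CH₃C₆H₄SO₃H (TsOH)) ≈ -2.8
CF₃COO⁻: pKₐ(CF₃COOH) ≈ 0.2
HCOO⁻: pKₐ(HCOOH) ≈ 3.8
HS⁻: pKₐ(H₂S) ≈ 7
RS⁻: pKₐ(RSH (a thiol)) ≈ 10.5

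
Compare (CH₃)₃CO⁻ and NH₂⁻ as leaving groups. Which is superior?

(CH₃)₃CO⁻

(CH₃)₃CO⁻ is the better leaving group.
pKₐ(t-BuOH) ≈ 18 versus pKₐ(NH₃) ≈ 38: (CH₃)₃CO⁻ is the much weaker base.
Bulky, strongly basic alkoxide.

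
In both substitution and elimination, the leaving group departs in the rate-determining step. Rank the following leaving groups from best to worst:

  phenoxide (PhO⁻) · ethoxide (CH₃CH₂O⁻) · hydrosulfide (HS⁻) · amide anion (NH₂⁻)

hydrosulfide (HS⁻) > phenoxide (PhO⁻) > ethoxide (CH₃CH₂O⁻) > amide anion (NH₂⁻)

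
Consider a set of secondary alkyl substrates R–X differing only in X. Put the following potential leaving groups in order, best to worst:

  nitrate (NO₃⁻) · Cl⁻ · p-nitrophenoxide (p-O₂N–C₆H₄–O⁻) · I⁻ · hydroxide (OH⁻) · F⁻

A good leaving group is a weak base: the lower the pKₐ of its conjugate acid, the more readily it departs.
I⁻: pKₐ(HI) ≈ -10
Cl⁻: pKₐ(HCl) ≈ -7
nitrate (NO₃⁻): pKₐ(HNO₃) ≈ -1.3
F⁻: pKₐ(HF) ≈ 3.2
p-nitrophenoxide (p-O₂N–C₆H₄–O⁻): pKₐ(p-nitrophenol) ≈ 7.2
hydroxide (OH⁻): pKₐ(H₂O) ≈ 15.7

I⁻ > Cl⁻ > nitrate (NO₃⁻) > F⁻ > p-nitrophenoxide (p-O₂N–C₆H₄–O⁻) > hydroxide (OH⁻)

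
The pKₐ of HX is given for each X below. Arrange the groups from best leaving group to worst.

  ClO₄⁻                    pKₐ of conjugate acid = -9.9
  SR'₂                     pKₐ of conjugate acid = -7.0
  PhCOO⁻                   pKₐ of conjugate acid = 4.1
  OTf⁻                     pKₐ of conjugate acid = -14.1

Lower conjugate-acid pKₐ ⇒ weaker base ⇒ better leaving group.
Sorting by the given values: OTf⁻ (-14.1), ClO₄⁻ (-9.9), SR'₂ (-7.0), PhCOO⁻ (4.1).

OTf⁻ > ClO₄⁻ > SR'₂ > PhCOO⁻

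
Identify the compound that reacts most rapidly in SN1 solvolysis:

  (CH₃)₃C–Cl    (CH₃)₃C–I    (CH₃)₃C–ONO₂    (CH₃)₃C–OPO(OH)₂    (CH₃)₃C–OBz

Identical carbon frameworks mean the comparison reduces to leaving-group quality.
A good leaving group is a weak base: the lower the pKₐ of its conjugate acid, the more readily it departs.
(CH₃)₃C–I loses I⁻: pKₐ(HI) ≈ -10
(CH₃)₃C–Cl loses Cl⁻: pKₐ(HCl) ≈ -7
(CH₃)₃C–ONO₂ loses NO₃⁻: pKₐ(HNO₃) ≈ -1.3
(CH₃)₃C–OPO(OH)₂ loses H₂PO₄⁻: pKₐ(H₃PO₄) ≈ 2.1
(CH₃)₃C–OBz loses PhCOO⁻: pKₐ(C₆H₅COOH) ≈ 4.2

(CH₃)₃C–I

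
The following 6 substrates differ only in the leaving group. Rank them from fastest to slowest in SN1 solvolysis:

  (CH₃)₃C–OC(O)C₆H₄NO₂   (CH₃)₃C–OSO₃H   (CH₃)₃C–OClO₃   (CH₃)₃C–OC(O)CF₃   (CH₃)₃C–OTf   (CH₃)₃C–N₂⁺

(CH₃)₃C–N₂⁺ > (CH₃)₃C–OTf > (CH₃)₃C–OClO₃ > (CH₃)₃C–OSO₃H > (CH₃)₃C–OC(O)CF₃ > (CH₃)₃C–OC(O)C₆H₄NO₂

With the same alkyl group throughout, only the leaving group differentiates the rates.
Rank by basicity of the departing species: weakest base leaves most easily.
(CH₃)₃C–N₂⁺ loses N₂: no meaningful conjugate acid; N₂ departs as an exceptionally stable neutral molecule
(CH₃)₃C–OTf loses OTf⁻: pKₐ(CF₃SO₃H (triflic acid)) ≈ -14
(CH₃)₃C–OClO₃ loses ClO₄⁻: pKₐ(HClO₄) ≈ -10
(CH₃)₃C–OSO₃H loses HSO₄⁻: pKₐ(H₂SO₄) ≈ -3
(CH₃)₃C–OC(O)CF₃ loses CF₃COO⁻: pKₐ(CF₃COOH) ≈ 0.2
(CH₃)₃C–OC(O)C₆H₄NO₂ loses p-O₂N–C₆H₄–COO⁻: pKₐ(p-nitrobenzoic acid) ≈ 3.4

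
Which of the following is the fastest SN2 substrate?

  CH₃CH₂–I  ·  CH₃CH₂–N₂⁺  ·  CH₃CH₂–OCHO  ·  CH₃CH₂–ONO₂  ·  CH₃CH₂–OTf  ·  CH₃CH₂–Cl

With the same alkyl group throughout, only the leaving group differentiates the rates.
The more stable X⁻ (or X) is on its own — i.e. the weaker a base it is — the better a leaving group it makes.
CH₃CH₂–N₂⁺ loses N₂: no meaningful conjugate acid; N₂ departs as an exceptionally stable neutral molecule
CH₃CH₂–OTf loses OTf⁻: pKₐ(CF₃SO₃H (triflic acid)) ≈ -14
CH₃CH₂–I loses I⁻: pKₐ(HI) ≈ -10
CH₃CH₂–Cl loses Cl⁻: pKₐ(HCl) ≈ -7
CH₃CH₂–ONO₂ loses NO₃⁻: pKₐ(HNO₃) ≈ -1.3
CH₃CH₂–OCHO loses HCOO⁻: pKₐ(HCOOH) ≈ 3.8

CH₃CH₂–N₂⁺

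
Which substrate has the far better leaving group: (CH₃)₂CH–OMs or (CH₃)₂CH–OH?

(CH₃)₂CH–OMs

From (CH₃)₂CH–OH the departing group would be OH⁻ (pKₐ(H₂O) ≈ 15.7). Strong base; essentially never leaves without prior activation.
From (CH₃)₂CH–OMs the leaving group is OMs⁻ (pKₐ(CH₃SO₃H (MsOH)) ≈ -1.9). Resonance-delocalised alkanesulfonate.
(In practice (CH₃)₂CH–OMs is made from (CH₃)₂CH–OH by treatment with MsCl / Et₃N, converting the hydroxyl into a mesylate.)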